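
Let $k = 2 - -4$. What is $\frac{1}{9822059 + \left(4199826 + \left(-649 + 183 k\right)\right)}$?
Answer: $\frac{1}{14022334} \approx 7.1315 \cdot 10^{-8}$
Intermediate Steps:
$k = 6$ ($k = 2 + 4 = 6$)
$\frac{1}{9822059 + \left(4199826 + \left(-649 + 183 k\right)\right)} = \frac{1}{9822059 + \left(4199826 + \left(-649 + 183 \cdot 6\right)\right)} = \frac{1}{9822059 + \left(4199826 + \left(-649 + 1098\right)\right)} = \frac{1}{9822059 + \left(4199826 + 449\right)} = \frac{1}{9822059 + 4200275} = \frac{1}{14022334}$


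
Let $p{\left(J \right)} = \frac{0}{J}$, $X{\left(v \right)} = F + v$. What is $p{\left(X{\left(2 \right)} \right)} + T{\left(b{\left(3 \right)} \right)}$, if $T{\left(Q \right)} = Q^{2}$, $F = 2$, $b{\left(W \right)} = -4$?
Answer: $16$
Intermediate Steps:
$X{\left(v \right)} = 2 + v$
$p{\left(J \right)} = 0$
$p{\left(X{\left(2 \right)} \right)} + T{\left(b{\left(3 \right)} \right)} = 0 + \left(-4\right)^{2} = 0 + 16 = 16$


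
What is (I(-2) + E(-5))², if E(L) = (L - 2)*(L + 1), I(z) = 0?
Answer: 784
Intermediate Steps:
E(L) = (1 + L)*(-2 + L) (E(L) = (-2 + L)*(1 + L) = (1 + L)*(-2 + L))
(I(-2) + E(-5))² = (0 + (-2 + (-5)² - 1*(-5)))² = (0 + (-2 + 25 + 5))² = (0 + 28)² = 28² = 784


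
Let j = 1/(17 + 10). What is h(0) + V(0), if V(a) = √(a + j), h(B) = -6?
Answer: -6 + √3/9 ≈ -5.8075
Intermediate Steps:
j = 1/27 ≈ 0.037037
V(a) = √(1/27 + a) (V(a) = √(a + 1/27) = √(1/27 + a))
h(0) + V(0) = -6 + √(3 + 81*0)/9 = -6 + √(3 + 0)/9 = -6 + √3/9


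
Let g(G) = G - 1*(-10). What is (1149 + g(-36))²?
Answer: 1261129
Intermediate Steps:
g(G) = 10 + G (g(G) = G + 10 = 10 + G)
(1149 + g(-36))² = (1149 + (10 - 36))² = (1149 - 26)² = 1123² = 1261129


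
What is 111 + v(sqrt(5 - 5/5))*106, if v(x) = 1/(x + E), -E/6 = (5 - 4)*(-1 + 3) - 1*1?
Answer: 169/2 ≈ 84.500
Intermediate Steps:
E = -6 (E = -6*((5 - 4)*(-1 + 3) - 1*1) = -6*(1*2 - 1) = -6*(2 - 1) = -6*1 = -6)
v(x) = 1/(-6 + x) (v(x) = 1/(x - 6) = 1/(-6 + x))
111 + v(sqrt(5 - 5/5))*106 = 111 + 106/(-6 + sqrt(5 - 5/5)) = 111 + 106/(-6 + sqrt(5 - 5*1/5)) = 111 + 106/(-6 + sqrt(5 - 1)) = 111 + 106/(-6 + sqrt(4)) = 111 + 106/(-6 + 2) = 111 + 106/(-4) = 111 - 1/4*106 = 111 - 53/2 = 169/2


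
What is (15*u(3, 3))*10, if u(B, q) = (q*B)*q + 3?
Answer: 4500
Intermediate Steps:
u(B, q) = 3 + B*q**2 (u(B, q) = (B*q)*q + 3 = B*q**2 + 3 = 3 + B*q**2)
(15*u(3, 3))*10 = (15*(3 + 3*3**2))*10 = (15*(3 + 3*9))*10 = (15*(3 + 27))*10 = (15*30)*10 = 450*10 = 4500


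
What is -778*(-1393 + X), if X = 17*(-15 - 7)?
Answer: 1374726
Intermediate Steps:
X = -374 (X = 17*(-22) = -374)
-778*(-1393 + X) = -778*(-1393 - 374) = -778*(-1767) = 1374726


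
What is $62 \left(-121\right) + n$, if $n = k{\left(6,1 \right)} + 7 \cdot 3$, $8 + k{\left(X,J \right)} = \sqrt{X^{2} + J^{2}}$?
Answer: $-7489 + \sqrt{37} \approx -7482.9$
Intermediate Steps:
$k{\left(X,J \right)} = -8 + \sqrt{J^{2} + X^{2}}$ ($k{\left(X,J \right)} = -8 + \sqrt{X^{2} + J^{2}} = -8 + \sqrt{J^{2} + X^{2}}$)
$n = 13 + \sqrt{37}$ ($n = \left(-8 + \sqrt{1^{2} + 6^{2}}\right) + 7 \cdot 3 = \left(-8 + \sqrt{1 + 36}\right) + 21 = \left(-8 + \sqrt{37}\right) + 21 = 13 + \sqrt{37} \approx 19.083$)
$62 \left(-121\right) + n = 62 \left(-121\right) + \left(13 + \sqrt{37}\right) = -7502 + \left(13 + \sqrt{37}\right) = -7489 + \sqrt{37}$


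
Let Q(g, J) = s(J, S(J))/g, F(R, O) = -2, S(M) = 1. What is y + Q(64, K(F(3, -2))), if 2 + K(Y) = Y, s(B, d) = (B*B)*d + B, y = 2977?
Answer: 47635/16 ≈ 2977.2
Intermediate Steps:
s(B, d) = B + d*B**2 (s(B, d) = B**2*d + B = d*B**2 + B = B + d*B**2)
K(Y) = -2 + Y
Q(g, J) = J*(1 + J)/g (Q(g, J) = (J*(1 + J*1))/g = (J*(1 + J))/g = J*(1 + J)/g)
y + Q(64, K(F(3, -2))) = 2977 + (-2 - 2)*(1 + (-2 - 2))/64 = 2977 - 4*1/64*(1 - 4) = 2977 - 4*1/64*(-3) = 2977 + 3/16 = 47635/16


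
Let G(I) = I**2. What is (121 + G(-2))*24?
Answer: 3000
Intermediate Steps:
(121 + G(-2))*24 = (121 + (-2)**2)*24 = (121 + 4)*24 = 125*24 = 3000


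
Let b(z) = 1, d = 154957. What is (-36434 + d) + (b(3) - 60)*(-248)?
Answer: 133155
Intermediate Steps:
(-36434 + d) + (b(3) - 60)*(-248) = (-36434 + 154957) + (1 - 60)*(-248) = 118523 - 59*(-248) = 118523 + 14632 = 133155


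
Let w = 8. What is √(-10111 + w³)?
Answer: I*√9599 ≈ 97.974*I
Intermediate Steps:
√(-10111 + w³) = √(-10111 + 8³) = √(-10111 + 512) = √(-9599) = I*√9599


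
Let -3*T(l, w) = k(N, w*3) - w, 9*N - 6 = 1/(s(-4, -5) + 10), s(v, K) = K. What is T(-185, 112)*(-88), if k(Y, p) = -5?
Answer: -3432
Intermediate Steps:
N = 31/45 (N = 2/3 + 1/(9*(-5 + 10)) = 2/3 + (1/9)/5 = 2/3 + (1/9)*(1/5) = 2/3 + 1/45 = 31/45 ≈ 0.68889)
T(l, w) = 5/3 + w/3 (T(l, w) = -(-5 - w)/3 = 5/3 + w/3)
T(-185, 112)*(-88) = (5/3 + (1/3)*112)*(-88) = (5/3 + 112/3)*(-88) = 39*(-88) = -3432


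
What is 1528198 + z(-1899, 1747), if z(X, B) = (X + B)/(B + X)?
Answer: 1528199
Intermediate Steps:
z(X, B) = 1 (z(X, B) = (B + X)/(B + X) = 1)
1528198 + z(-1899, 1747) = 1528198 + 1 = 1528199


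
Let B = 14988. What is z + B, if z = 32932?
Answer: 47920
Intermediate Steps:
z + B = 32932 + 14988 = 47920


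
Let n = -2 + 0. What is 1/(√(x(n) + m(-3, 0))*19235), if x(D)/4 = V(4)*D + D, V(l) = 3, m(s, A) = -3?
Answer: -I*√35/673225 ≈ -8.7877e-6*I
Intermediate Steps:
n = -2
x(D) = 16*D (x(D) = 4*(3*D + D) = 4*(4*D) = 16*D)
1/(√(x(n) + m(-3, 0))*19235) = 1/(√(16*(-2) - 3)*19235) = 1/(√(-32 - 3)*19235) = 1/(√(-35)*19235) = 1/((I*√35)*19235) = 1/(19235*I*√35) = -I*√35/673225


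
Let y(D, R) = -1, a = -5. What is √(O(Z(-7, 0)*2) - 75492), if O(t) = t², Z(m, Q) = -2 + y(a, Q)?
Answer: 24*I*√131 ≈ 274.69*I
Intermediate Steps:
Z(m, Q) = -3 (Z(m, Q) = -2 - 1 = -3)
√(O(Z(-7, 0)*2) - 75492) = √((-3*2)² - 75492) = √((-6)² - 75492) = √(36 - 75492) = √(-75456) = 24*I*√131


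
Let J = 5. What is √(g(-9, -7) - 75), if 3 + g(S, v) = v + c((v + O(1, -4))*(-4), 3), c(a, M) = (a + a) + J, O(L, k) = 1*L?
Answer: 4*I*√2 ≈ 5.6569*I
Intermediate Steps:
O(L, k) = L
c(a, M) = 5 + 2*a (c(a, M) = (a + a) + 5 = 2*a + 5 = 5 + 2*a)
g(S, v) = -6 - 7*v (g(S, v) = -3 + (v + (5 + 2*((v + 1)*(-4)))) = -3 + (v + (5 + 2*((1 + v)*(-4)))) = -3 + (v + (5 + 2*(-4 - 4*v))) = -3 + (v + (5 + (-8 - 8*v))) = -3 + (v + (-3 - 8*v)) = -3 + (-3 - 7*v) = -6 - 7*v)
√(g(-9, -7) - 75) = √((-6 - 7*(-7)) - 75) = √((-6 + 49) - 75) = √(43 - 75) = √(-32) = 4*I*√2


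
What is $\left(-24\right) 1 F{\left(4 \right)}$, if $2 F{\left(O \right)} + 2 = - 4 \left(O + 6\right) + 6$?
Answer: $432$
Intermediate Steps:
$F{\left(O \right)} = -10 - 2 O$ ($F{\left(O \right)} = -1 + \frac{- 4 \left(O + 6\right) + 6}{2} = -1 + \frac{- 4 \left(6 + O\right) + 6}{2} = -1 + \frac{\left(-24 - 4 O\right) + 6}{2} = -1 + \frac{-18 - 4 O}{2} = -1 - \left(9 + 2 O\right) = -10 - 2 O$)
$\left(-24\right) 1 F{\left(4 \right)} = \left(-24\right) 1 \left(-10 - 8\right) = - 24 \left(-10 - 8\right) = \left(-24\right) \left(-18\right) = 432$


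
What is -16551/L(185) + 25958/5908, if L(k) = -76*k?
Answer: 115688197/20766620 ≈ 5.5709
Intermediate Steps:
-16551/L(185) + 25958/5908 = -16551/((-76*185)) + 25958/5908 = -16551/(-14060) + 25958*(1/5908) = -16551*(-1/14060) + 12979/2954 = 16551/14060 + 12979/2954 = 115688197/20766620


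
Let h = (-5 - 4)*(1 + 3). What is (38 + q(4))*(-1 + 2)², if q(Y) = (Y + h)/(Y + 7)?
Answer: 386/11 ≈ 35.091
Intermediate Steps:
h = -36 (h = -9*4 = -36)
q(Y) = (-36 + Y)/(7 + Y) (q(Y) = (Y - 36)/(Y + 7) = (-36 + Y)/(7 + Y))
(38 + q(4))*(-1 + 2)² = (38 + (-36 + 4)/(7 + 4))*(-1 + 2)² = (38 - 32/11)*1² = (38 + (1/11)*(-32))*1 = (38 - 32/11)*1 = (386/11)*1 = 386/11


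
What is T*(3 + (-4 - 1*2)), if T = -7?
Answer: 21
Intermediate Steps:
T*(3 + (-4 - 1*2)) = -7*(3 + (-4 - 1*2)) = -7*(3 + (-4 - 2)) = -7*(3 - 6) = -7*(-3) = 21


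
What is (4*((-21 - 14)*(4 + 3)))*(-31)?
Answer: 30380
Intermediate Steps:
(4*((-21 - 14)*(4 + 3)))*(-31) = (4*(-35*7))*(-31) = (4*(-245))*(-31) = -980*(-31) = 30380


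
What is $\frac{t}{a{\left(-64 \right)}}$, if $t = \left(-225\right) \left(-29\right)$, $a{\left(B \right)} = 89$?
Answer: $\frac{6525}{89} \approx 73.315$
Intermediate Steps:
$t = 6525$
$\frac{t}{a{\left(-64 \right)}} = \frac{6525}{89}$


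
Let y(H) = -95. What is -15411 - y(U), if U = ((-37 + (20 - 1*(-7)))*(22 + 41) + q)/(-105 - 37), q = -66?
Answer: -15316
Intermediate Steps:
U = 348/71 (U = ((-37 + (20 - 1*(-7)))*(22 + 41) - 66)/(-105 - 37) = ((-37 + (20 + 7))*63 - 66)/(-142) = ((-37 + 27)*63 - 66)*(-1/142) = (-10*63 - 66)*(-1/142) = (-630 - 66)*(-1/142) = -696*(-1/142) = 348/71 ≈ 4.9014)
-15411 - y(U) = -15411 - 1*(-95) = -15411 + 95 = -15316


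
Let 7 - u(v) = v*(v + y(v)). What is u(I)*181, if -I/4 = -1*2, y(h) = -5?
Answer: -3077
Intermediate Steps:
I = 8 (I = -(-4)*2 = -4*(-2) = 8)
u(v) = 7 - v*(-5 + v) (u(v) = 7 - v*(v - 5) = 7 - v*(-5 + v))
u(I)*181 = (7 - 1*8² + 5*8)*181 = (7 - 1*64 + 40)*181 = (7 - 64 + 40)*181 = -17*181 = -3077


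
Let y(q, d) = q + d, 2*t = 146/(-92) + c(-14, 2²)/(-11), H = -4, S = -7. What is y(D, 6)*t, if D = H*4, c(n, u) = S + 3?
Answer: 3095/506 ≈ 6.1166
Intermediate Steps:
c(n, u) = -4 (c(n, u) = -7 + 3 = -4)
D = -16 (D = -4*4 = -16)
t = -619/1012 (t = (146/(-92) - 4/(-11))/2 = (146*(-1/92) - 4*(-1/11))/2 = (-73/46 + 4/11)/2 = (½)*(-619/506) = -619/1012 ≈ -0.61166)
y(q, d) = d + q
y(D, 6)*t = (6 - 16)*(-619/1012) = -10*(-619/1012) = 3095/506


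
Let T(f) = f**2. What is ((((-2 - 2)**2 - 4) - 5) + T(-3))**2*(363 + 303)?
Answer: 170496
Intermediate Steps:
((((-2 - 2)**2 - 4) - 5) + T(-3))**2*(363 + 303) = ((((-2 - 2)**2 - 4) - 5) + (-3)**2)**2*(363 + 303) = ((((-4)**2 - 4) - 5) + 9)**2*666 = (((16 - 4) - 5) + 9)**2*666 = ((12 - 5) + 9)**2*666 = (7 + 9)**2*666 = 16**2*666 = 256*666 = 170496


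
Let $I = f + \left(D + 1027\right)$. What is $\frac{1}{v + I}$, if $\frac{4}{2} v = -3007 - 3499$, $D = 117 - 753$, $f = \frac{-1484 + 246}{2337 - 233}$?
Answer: $- \frac{1052}{3011443} \approx -0.00034933$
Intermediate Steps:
$f = - \frac{619}{1052}$ ($f = - \frac{1238}{2104} = \left(-1238\right) \frac{1}{2104} = - \frac{619}{1052} \approx -0.5884$)
$D = -636$
$I = \frac{410713}{1052}$ ($I = - \frac{619}{1052} + \left(-636 + 1027\right) = - \frac{619}{1052} + 391 = \frac{410713}{1052} \approx 390.41$)
$v = -3253$ ($v = \frac{-3007 - 3499}{2} = \frac{1}{2} \left(-6506\right) = -3253$)
$\frac{1}{v + I} = \frac{1}{-3253 + \frac{410713}{1052}} = \frac{1}{- \frac{3011443}{1052}} = - \frac{1052}{3011443}$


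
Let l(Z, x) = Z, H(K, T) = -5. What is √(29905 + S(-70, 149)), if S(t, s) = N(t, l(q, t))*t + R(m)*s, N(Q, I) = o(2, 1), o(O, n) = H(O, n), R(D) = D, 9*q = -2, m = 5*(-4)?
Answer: 5*√1091 ≈ 165.15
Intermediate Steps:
m = -20
q = -2/9 (q = (⅑)*(-2) = -2/9 ≈ -0.22222)
o(O, n) = -5
N(Q, I) = -5
S(t, s) = -20*s - 5*t (S(t, s) = -5*t - 20*s = -20*s - 5*t)
√(29905 + S(-70, 149)) = √(29905 + (-20*149 - 5*(-70))) = √(29905 + (-2980 + 350)) = √(29905 - 2630) = √27275 = 5*√1091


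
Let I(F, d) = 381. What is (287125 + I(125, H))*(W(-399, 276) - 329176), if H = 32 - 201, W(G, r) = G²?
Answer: -48868832350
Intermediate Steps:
H = -169
(287125 + I(125, H))*(W(-399, 276) - 329176) = (287125 + 381)*((-399)² - 329176) = 287506*(159201 - 329176) = 287506*(-169975) = -48868832350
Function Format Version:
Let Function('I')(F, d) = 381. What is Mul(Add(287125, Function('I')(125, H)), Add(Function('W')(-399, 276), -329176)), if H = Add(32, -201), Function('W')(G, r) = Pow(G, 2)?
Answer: -48868832350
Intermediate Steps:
H = -169
Mul(Add(287125, Function('I')(125, H)), Add(Function('W')(-399, 276), -329176)) = Mul(Add(287125, 381), Add(Pow(-399, 2), -329176)) = Mul(287506, Add(159201, -329176)) = Mul(287506, -169975) = -48868832350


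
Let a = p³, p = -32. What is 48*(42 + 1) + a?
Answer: -30704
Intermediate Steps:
a = -32768 (a = (-32)³ = -32768)
48*(42 + 1) + a = 48*(42 + 1) - 32768 = 48*43 - 32768 = 2064 - 32768 = -30704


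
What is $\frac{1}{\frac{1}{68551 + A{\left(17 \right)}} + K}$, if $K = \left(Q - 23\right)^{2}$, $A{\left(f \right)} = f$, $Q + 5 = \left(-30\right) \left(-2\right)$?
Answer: $\frac{68568}{70213633} \approx 0.00097656$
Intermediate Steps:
$Q = 55$ ($Q = -5 - -60 = -5 + 60 = 55$)
$K = 1024$ ($K = \left(55 - 23\right)^{2} = 32^{2} = 1024$)
$\frac{1}{\frac{1}{68551 + A{\left(17 \right)}} + K} = \frac{1}{\frac{1}{68551 + 17} + 1024} = \frac{1}{\frac{1}{68568} + 1024} = \frac{1}{\frac{70213633}{68568}} = \frac{68568}{70213633}$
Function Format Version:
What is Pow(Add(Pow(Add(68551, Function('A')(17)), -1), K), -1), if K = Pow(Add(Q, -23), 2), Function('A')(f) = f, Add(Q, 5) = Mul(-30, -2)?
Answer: Rational(68568, 70213633) ≈ 0.00097656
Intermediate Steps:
Q = 55 (Q = Add(-5, Mul(-30, -2)) = Add(-5, 60) = 55)
K = 1024 (K = Pow(Add(55, -23), 2) = Pow(32, 2) = 1024)
Pow(Add(Pow(Add(68551, Function('A')(17)), -1), K), -1) = Pow(Add(Pow(Add(68551, 17), -1), 1024), -1) = Pow(Add(Pow(68568, -1), 1024), -1) = Pow(Add(Rational(1, 68568), 1024), -1) = Pow(Rational(70213633, 68568), -1) = Rational(68568, 70213633)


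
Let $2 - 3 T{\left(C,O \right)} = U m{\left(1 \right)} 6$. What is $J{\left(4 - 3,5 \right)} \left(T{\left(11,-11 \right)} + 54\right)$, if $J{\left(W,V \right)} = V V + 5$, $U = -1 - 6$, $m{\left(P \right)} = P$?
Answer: $2060$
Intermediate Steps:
$U = -7$ ($U = -1 - 6 = -7$)
$T{\left(C,O \right)} = \frac{44}{3}$ ($T{\left(C,O \right)} = \frac{2}{3} - \frac{\left(-7\right) 1 \cdot 6}{3} = \frac{2}{3} - \frac{\left(-7\right) 6}{3} = \frac{2}{3} - -14 = \frac{2}{3} + 14 = \frac{44}{3}$)
$J{\left(W,V \right)} = 5 + V^{2}$ ($J{\left(W,V \right)} = V^{2} + 5 = 5 + V^{2}$)
$J{\left(4 - 3,5 \right)} \left(T{\left(11,-11 \right)} + 54\right) = \left(5 + 5^{2}\right) \left(\frac{44}{3} + 54\right) = \left(5 + 25\right) \frac{206}{3} = 30 \cdot \frac{206}{3} = 2060$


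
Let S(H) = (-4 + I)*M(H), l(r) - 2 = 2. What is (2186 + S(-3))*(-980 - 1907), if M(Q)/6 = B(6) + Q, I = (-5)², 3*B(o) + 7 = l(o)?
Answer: -4855934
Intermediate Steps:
l(r) = 4 (l(r) = 2 + 2 = 4)
B(o) = -1 (B(o) = -7/3 + (⅓)*4 = -7/3 + 4/3 = -1)
I = 25
M(Q) = -6 + 6*Q (M(Q) = 6*(-1 + Q) = -6 + 6*Q)
S(H) = -126 + 126*H (S(H) = (-4 + 25)*(-6 + 6*H) = 21*(-6 + 6*H) = -126 + 126*H)
(2186 + S(-3))*(-980 - 1907) = (2186 + (-126 + 126*(-3)))*(-980 - 1907) = (2186 + (-126 - 378))*(-2887) = (2186 - 504)*(-2887) = 1682*(-2887) = -4855934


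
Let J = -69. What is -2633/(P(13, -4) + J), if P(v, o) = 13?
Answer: 2633/56 ≈ 47.018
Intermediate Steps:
-2633/(P(13, -4) + J) = -2633/(13 - 69) = -2633/(-56) = -2633*(-1/56) = 2633/56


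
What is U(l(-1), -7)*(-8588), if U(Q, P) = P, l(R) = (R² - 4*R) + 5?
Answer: 60116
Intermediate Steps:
l(R) = 5 + R² - 4*R
U(l(-1), -7)*(-8588) = -7*(-8588) = 60116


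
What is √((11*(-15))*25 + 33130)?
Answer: √29005 ≈ 170.31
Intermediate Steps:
√((11*(-15))*25 + 33130) = √(-165*25 + 33130) = √(-4125 + 33130) = √29005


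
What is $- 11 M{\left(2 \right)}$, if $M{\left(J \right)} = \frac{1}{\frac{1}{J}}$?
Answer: $-22$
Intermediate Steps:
$M{\left(J \right)} = J$
$- 11 M{\left(2 \right)} = \left(-11\right) 2 = -22$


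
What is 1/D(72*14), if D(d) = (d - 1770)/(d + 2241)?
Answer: -1083/254 ≈ -4.2638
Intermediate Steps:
D(d) = (-1770 + d)/(2241 + d)
1/D(72*14) = 1/((-1770 + 72*14)/(2241 + 72*14)) = 1/((-1770 + 1008)/(2241 + 1008)) = 1/(-762/3249) = 1/((1/3249)*(-762)) = 1/(-254/1083) = -1083/254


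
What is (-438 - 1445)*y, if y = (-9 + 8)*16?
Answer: 30128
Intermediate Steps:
y = -16 (y = -1*16 = -16)
(-438 - 1445)*y = (-438 - 1445)*(-16) = -1883*(-16) = 30128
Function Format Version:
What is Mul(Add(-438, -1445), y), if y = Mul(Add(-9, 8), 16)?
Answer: 30128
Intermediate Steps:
y = -16 (y = Mul(-1, 16) = -16)
Mul(Add(-438, -1445), y) = Mul(Add(-438, -1445), -16) = Mul(-1883, -16) = 30128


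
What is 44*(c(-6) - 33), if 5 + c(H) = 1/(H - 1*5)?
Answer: -1676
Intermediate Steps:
c(H) = -5 + 1/(-5 + H) (c(H) = -5 + 1/(H - 1*5) = -5 + 1/(H - 5) = -5 + 1/(-5 + H))
44*(c(-6) - 33) = 44*((26 - 5*(-6))/(-5 - 6) - 33) = 44*((26 + 30)/(-11) - 33) = 44*(-1/11*56 - 33) = 44*(-56/11 - 33) = 44*(-419/11) = -1676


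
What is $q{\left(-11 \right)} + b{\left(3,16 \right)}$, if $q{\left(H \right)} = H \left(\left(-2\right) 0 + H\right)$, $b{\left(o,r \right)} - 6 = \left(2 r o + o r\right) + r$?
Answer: $287$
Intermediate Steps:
$b{\left(o,r \right)} = 6 + r + 3 o r$ ($b{\left(o,r \right)} = 6 + \left(\left(2 r o + o r\right) + r\right) = 6 + \left(\left(2 o r + o r\right) + r\right) = 6 + \left(3 o r + r\right) = 6 + \left(r + 3 o r\right) = 6 + r + 3 o r$)
$q{\left(H \right)} = H^{2}$ ($q{\left(H \right)} = H \left(0 + H\right) = H H = H^{2}$)
$q{\left(-11 \right)} + b{\left(3,16 \right)} = \left(-11\right)^{2} + \left(6 + 16 + 3 \cdot 3 \cdot 16\right) = 121 + \left(6 + 16 + 144\right) = 121 + 166 = 287$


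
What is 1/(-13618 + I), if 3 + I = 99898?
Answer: 1/86277 ≈ 1.1591e-5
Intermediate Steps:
I = 99895 (I = -3 + 99898 = 99895)
1/(-13618 + I) = 1/(-13618 + 99895) = 1/86277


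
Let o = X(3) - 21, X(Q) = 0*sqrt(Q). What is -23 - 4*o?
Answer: 61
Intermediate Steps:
X(Q) = 0
o = -21 (o = 0 - 21 = -21)
-23 - 4*o = -23 - 4*(-21) = -23 + 84 = 61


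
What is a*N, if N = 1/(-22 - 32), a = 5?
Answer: -5/54 ≈ -0.092593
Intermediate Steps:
N = -1/54 (N = 1/(-54) = -1/54 ≈ -0.018519)
a*N = 5*(-1/54) = -5/54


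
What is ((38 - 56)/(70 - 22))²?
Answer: 9/64 ≈ 0.14063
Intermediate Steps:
((38 - 56)/(70 - 22))² = (-18/48)² = (-18*1/48)² = (-3/8)² = 9/64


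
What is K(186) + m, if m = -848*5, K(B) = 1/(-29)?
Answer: -122961/29 ≈ -4240.0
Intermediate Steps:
K(B) = -1/29
m = -4240 (m = -424*10 = -4240)
K(186) + m = -1/29 - 4240 = -122961/29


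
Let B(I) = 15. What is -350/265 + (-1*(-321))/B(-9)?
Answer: 5321/265 ≈ 20.079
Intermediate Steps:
-350/265 + (-1*(-321))/B(-9) = -350/265 - 1*(-321)/15 = -350*1/265 + 321*(1/15) = -70/53 + 107/5 = 5321/265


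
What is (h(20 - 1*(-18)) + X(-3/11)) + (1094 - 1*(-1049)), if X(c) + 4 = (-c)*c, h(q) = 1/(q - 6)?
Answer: 8282041/3872 ≈ 2139.0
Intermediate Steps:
h(q) = 1/(-6 + q)
X(c) = -4 - c**2 (X(c) = -4 + (-c)*c = -4 - c**2)
(h(20 - 1*(-18)) + X(-3/11)) + (1094 - 1*(-1049)) = (1/(-6 + (20 - 1*(-18))) + (-4 - (-3/11)**2)) + (1094 - 1*(-1049)) = (1/(-6 + (20 + 18)) + (-4 - (-3*1/11)**2)) + (1094 + 1049) = (1/(-6 + 38) + (-4 - (-3/11)**2)) + 2143 = (1/32 + (-4 - 1*9/121)) + 2143 = (1/32 + (-4 - 9/121)) + 2143 = (1/32 - 493/121) + 2143 = -15655/3872 + 2143 = 8282041/3872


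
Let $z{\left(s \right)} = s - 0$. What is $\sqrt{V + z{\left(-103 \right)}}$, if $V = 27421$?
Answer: $\sqrt{27318} \approx 165.28$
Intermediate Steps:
$z{\left(s \right)} = s$ ($z{\left(s \right)} = s + 0 = s$)
$\sqrt{V + z{\left(-103 \right)}} = \sqrt{27421 - 103} = \sqrt{27318}$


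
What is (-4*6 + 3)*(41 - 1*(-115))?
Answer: -3276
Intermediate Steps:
(-4*6 + 3)*(41 - 1*(-115)) = (-24 + 3)*(41 + 115) = -21*156 = -3276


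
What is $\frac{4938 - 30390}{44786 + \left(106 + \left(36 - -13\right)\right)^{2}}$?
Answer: $- \frac{8484}{22937} \approx -0.36988$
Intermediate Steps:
$\frac{4938 - 30390}{44786 + \left(106 + \left(36 - -13\right)\right)^{2}} = - \frac{25452}{44786 + \left(106 + \left(36 + 13\right)\right)^{2}} = - \frac{25452}{44786 + \left(106 + 49\right)^{2}} = - \frac{25452}{44786 + 155^{2}} = - \frac{25452}{44786 + 24025} = - \frac{25452}{68811} = \left(-25452\right) \frac{1}{68811} = - \frac{8484}{22937}$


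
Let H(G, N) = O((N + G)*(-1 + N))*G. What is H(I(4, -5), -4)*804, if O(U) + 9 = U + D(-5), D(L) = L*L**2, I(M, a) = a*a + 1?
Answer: -5100576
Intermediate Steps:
I(M, a) = 1 + a**2 (I(M, a) = a**2 + 1 = 1 + a**2)
D(L) = L**3
O(U) = -134 + U (O(U) = -9 + (U + (-5)**3) = -9 + (U - 125) = -9 + (-125 + U) = -134 + U)
H(G, N) = G*(-134 + (-1 + N)*(G + N)) (H(G, N) = (-134 + (N + G)*(-1 + N))*G = (-134 + (G + N)*(-1 + N))*G = (-134 + (-1 + N)*(G + N))*G = G*(-134 + (-1 + N)*(G + N)))
H(I(4, -5), -4)*804 = ((1 + (-5)**2)*(-134 + (-4)**2 - (1 + (-5)**2) - 1*(-4) + (1 + (-5)**2)*(-4)))*804 = ((1 + 25)*(-134 + 16 - (1 + 25) + 4 + (1 + 25)*(-4)))*804 = (26*(-134 + 16 - 1*26 + 4 + 26*(-4)))*804 = (26*(-134 + 16 - 26 + 4 - 104))*804 = (26*(-244))*804 = -6344*804 = -5100576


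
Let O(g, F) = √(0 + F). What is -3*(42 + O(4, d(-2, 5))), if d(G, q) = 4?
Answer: -132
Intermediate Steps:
O(g, F) = √F
-3*(42 + O(4, d(-2, 5))) = -3*(42 + √4) = -3*(42 + 2) = -3*44 = -132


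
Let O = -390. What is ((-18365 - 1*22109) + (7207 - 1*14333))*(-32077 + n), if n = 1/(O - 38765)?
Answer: 11956881390720/7831 ≈ 1.5269e+9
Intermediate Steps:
n = -1/39155 (n = 1/(-390 - 38765) = 1/(-39155) = -1/39155 ≈ -2.5540e-5)
((-18365 - 1*22109) + (7207 - 1*14333))*(-32077 + n) = ((-18365 - 1*22109) + (7207 - 1*14333))*(-32077 - 1/39155) = ((-18365 - 22109) + (7207 - 14333))*(-1255974936/39155) = (-40474 - 7126)*(-1255974936/39155) = -47600*(-1255974936/39155) = 11956881390720/7831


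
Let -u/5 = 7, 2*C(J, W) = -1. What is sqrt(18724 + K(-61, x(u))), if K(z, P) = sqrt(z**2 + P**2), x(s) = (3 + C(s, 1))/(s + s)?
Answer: sqrt(3669904 + 7*sqrt(2917265))/14 ≈ 137.06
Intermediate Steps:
C(J, W) = -1/2 (C(J, W) = (1/2)*(-1) = -1/2)
u = -35 (u = -5*7 = -35)
x(s) = 5/(4*s) (x(s) = (3 - 1/2)/(s + s) = 5/(2*((2*s))) = 5*(1/(2*s))/2 = 5/(4*s))
K(z, P) = sqrt(P**2 + z**2)
sqrt(18724 + K(-61, x(u))) = sqrt(18724 + sqrt(((5/4)/(-35))**2 + (-61)**2)) = sqrt(18724 + sqrt(((5/4)*(-1/35))**2 + 3721)) = sqrt(18724 + sqrt((-1/28)**2 + 3721)) = sqrt(18724 + sqrt(1/784 + 3721)) = sqrt(18724 + sqrt(2917265/784)) = sqrt(18724 + sqrt(2917265)/28)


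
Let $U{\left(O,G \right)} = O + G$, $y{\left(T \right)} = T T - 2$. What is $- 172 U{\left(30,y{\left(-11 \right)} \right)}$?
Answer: $-25628$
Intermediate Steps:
$y{\left(T \right)} = -2 + T^{2}$ ($y{\left(T \right)} = T^{2} - 2 = -2 + T^{2}$)
$U{\left(O,G \right)} = G + O$
$- 172 U{\left(30,y{\left(-11 \right)} \right)} = - 172 \left(\left(-2 + \left(-11\right)^{2}\right) + 30\right) = - 172 \left(\left(-2 + 121\right) + 30\right) = - 172 \left(119 + 30\right) = \left(-172\right) 149 = -25628$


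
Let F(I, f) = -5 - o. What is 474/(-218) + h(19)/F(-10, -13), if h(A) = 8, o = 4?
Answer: -3005/981 ≈ -3.0632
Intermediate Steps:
F(I, f) = -9 (F(I, f) = -5 - 1*4 = -5 - 4 = -9)
474/(-218) + h(19)/F(-10, -13) = 474/(-218) + 8/(-9) = 474*(-1/218) + 8*(-⅑) = -237/109 - 8/9 = -3005/981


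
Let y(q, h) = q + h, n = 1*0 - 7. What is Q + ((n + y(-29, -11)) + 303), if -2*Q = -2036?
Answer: 1274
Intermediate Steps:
Q = 1018 (Q = -½*(-2036) = 1018)
n = -7 (n = 0 - 7 = -7)
y(q, h) = h + q
Q + ((n + y(-29, -11)) + 303) = 1018 + ((-7 + (-11 - 29)) + 303) = 1018 + ((-7 - 40) + 303) = 1018 + (-47 + 303) = 1018 + 256 = 1274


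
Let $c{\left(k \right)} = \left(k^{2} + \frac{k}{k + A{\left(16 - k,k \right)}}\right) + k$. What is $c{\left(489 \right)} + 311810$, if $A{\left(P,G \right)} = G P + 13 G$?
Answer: $\frac{253101779}{459} \approx 5.5142 \cdot 10^{5}$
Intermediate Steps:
$A{\left(P,G \right)} = 13 G + G P$
$c{\left(k \right)} = k + k^{2} + \frac{k}{k + k \left(29 - k\right)}$ ($c{\left(k \right)} = \left(k^{2} + \frac{k}{k + k \left(13 - \left(-16 + k\right)\right)}\right) + k = \left(k^{2} + \frac{k}{k + k \left(29 - k\right)}\right) + k = k + k^{2} + \frac{k}{k + k \left(29 - k\right)}$)
$c{\left(489 \right)} + 311810 = \frac{-1 + 489^{3} - 14670 - 29 \cdot 489^{2}}{-30 + 489} + 311810 = \frac{-1 + 116930169 - 14670 - 6934509}{459} + 311810 = \frac{1}{459} \cdot 109980989 + 311810 = \frac{109980989}{459} + 311810 = \frac{253101779}{459}$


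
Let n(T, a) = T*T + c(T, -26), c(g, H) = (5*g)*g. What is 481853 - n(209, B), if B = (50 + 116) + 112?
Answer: 219767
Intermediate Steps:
B = 278 (B = 166 + 112 = 278)
c(g, H) = 5*g²
n(T, a) = 6*T² (n(T, a) = T*T + 5*T² = T² + 5*T² = 6*T²)
481853 - n(209, B) = 481853 - 6*209² = 481853 - 6*43681 = 481853 - 1*262086 = 481853 - 262086 = 219767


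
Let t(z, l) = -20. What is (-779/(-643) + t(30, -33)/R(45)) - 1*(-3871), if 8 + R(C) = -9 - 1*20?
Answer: 92136644/23791 ≈ 3872.8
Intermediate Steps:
R(C) = -37 (R(C) = -8 + (-9 - 1*20) = -8 + (-9 - 20) = -8 - 29 = -37)
(-779/(-643) + t(30, -33)/R(45)) - 1*(-3871) = (-779/(-643) - 20/(-37)) - 1*(-3871) = (-779*(-1/643) - 20*(-1/37)) + 3871 = (779/643 + 20/37) + 3871 = 41683/23791 + 3871 = 92136644/23791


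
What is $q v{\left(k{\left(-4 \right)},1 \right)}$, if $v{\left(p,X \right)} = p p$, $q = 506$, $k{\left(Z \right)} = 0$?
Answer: $0$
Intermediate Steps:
$v{\left(p,X \right)} = p^{2}$
$q v{\left(k{\left(-4 \right)},1 \right)} = 506 \cdot 0^{2} = 506 \cdot 0 = 0$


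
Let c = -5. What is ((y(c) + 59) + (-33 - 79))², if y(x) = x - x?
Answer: 2809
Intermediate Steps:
y(x) = 0
((y(c) + 59) + (-33 - 79))² = ((0 + 59) + (-33 - 79))² = (59 - 112)² = (-53)² = 2809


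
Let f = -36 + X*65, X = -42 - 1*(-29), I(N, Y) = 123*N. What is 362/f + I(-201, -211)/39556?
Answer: -36100235/34848836 ≈ -1.0359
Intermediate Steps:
X = -13 (X = -42 + 29 = -13)
f = -881 (f = -36 - 13*65 = -36 - 845 = -881)
362/f + I(-201, -211)/39556 = 362/(-881) + (123*(-201))/39556 = 362*(-1/881) - 24723*1/39556 = -362/881 - 24723/39556 = -36100235/34848836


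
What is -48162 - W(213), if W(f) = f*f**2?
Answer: -9711759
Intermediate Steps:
W(f) = f**3
-48162 - W(213) = -48162 - 1*213**3 = -48162 - 1*9663597 = -48162 - 9663597 = -9711759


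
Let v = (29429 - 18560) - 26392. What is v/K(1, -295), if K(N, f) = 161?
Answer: -15523/161 ≈ -96.416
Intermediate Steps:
v = -15523 (v = 10869 - 26392 = -15523)
v/K(1, -295) = -15523/161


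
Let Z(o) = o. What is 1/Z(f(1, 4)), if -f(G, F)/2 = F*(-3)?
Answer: 1/24 ≈ 0.041667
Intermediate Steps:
f(G, F) = 6*F (f(G, F) = -2*F*(-3) = -(-6)*F = 6*F)
1/Z(f(1, 4)) = 1/(6*4) = 1/24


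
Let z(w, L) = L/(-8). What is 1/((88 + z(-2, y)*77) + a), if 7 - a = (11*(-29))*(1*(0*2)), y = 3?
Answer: 8/529 ≈ 0.015123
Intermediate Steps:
z(w, L) = -L/8 (z(w, L) = L*(-⅛) = -L/8)
a = 7 (a = 7 - 11*(-29)*1*(0*2) = 7 - (-319)*1*0 = 7 - (-319)*0 = 7 - 1*0 = 7 + 0 = 7)
1/((88 + z(-2, y)*77) + a) = 1/((88 - ⅛*3*77) + 7) = 1/((88 - 3/8*77) + 7) = 1/((88 - 231/8) + 7) = 1/(473/8 + 7) = 1/(529/8) = 8/529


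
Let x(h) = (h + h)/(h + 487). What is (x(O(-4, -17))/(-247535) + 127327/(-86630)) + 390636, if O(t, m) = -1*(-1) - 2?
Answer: 407110054291147279/1042176312630 ≈ 3.9063e+5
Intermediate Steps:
O(t, m) = -1 (O(t, m) = 1 - 2 = -1)
x(h) = 2*h/(487 + h) (x(h) = (2*h)/(487 + h) = 2*h/(487 + h))
(x(O(-4, -17))/(-247535) + 127327/(-86630)) + 390636 = ((2*(-1)/(487 - 1))/(-247535) + 127327/(-86630)) + 390636 = ((2*(-1)/486)*(-1/247535) + 127327*(-1/86630)) + 390636 = ((2*(-1)*(1/486))*(-1/247535) - 127327/86630) + 390636 = (-1/243*(-1/247535) - 127327/86630) + 390636 = (1/60151005 - 127327/86630) + 390636 = -1531769385401/1042176312630 + 390636 = 407110054291147279/1042176312630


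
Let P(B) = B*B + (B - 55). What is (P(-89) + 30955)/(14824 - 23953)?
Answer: -38732/9129 ≈ -4.2427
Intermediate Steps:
P(B) = -55 + B + B² (P(B) = B² + (-55 + B) = -55 + B + B²)
(P(-89) + 30955)/(14824 - 23953) = ((-55 - 89 + (-89)²) + 30955)/(14824 - 23953) = ((-55 - 89 + 7921) + 30955)/(-9129) = (7777 + 30955)*(-1/9129) = 38732*(-1/9129) = -38732/9129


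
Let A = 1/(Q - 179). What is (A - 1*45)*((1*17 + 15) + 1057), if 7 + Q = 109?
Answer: -343134/7 ≈ -49019.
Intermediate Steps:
Q = 102 (Q = -7 + 109 = 102)
A = -1/77 (A = 1/(102 - 179) = 1/(-77) = -1/77 ≈ -0.012987)
(A - 1*45)*((1*17 + 15) + 1057) = (-1/77 - 1*45)*((1*17 + 15) + 1057) = (-1/77 - 45)*((17 + 15) + 1057) = -3466*(32 + 1057)/77 = -3466/77*1089 = -343134/7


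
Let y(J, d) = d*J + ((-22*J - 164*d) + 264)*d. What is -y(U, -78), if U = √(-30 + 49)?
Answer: 1018368 - 1638*√19 ≈ 1.0112e+6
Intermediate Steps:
U = √19 ≈ 4.3589
y(J, d) = J*d + d*(264 - 164*d - 22*J) (y(J, d) = J*d + ((-164*d - 22*J) + 264)*d = J*d + (264 - 164*d - 22*J)*d = J*d + d*(264 - 164*d - 22*J))
-y(U, -78) = -(-78)*(264 - 164*(-78) - 21*√19) = -(-78)*(264 + 12792 - 21*√19) = -(-78)*(13056 - 21*√19) = -(-1018368 + 1638*√19) = 1018368 - 1638*√19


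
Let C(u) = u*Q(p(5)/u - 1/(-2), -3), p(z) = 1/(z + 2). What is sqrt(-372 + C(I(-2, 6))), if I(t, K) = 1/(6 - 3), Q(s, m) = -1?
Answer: I*sqrt(3351)/3 ≈ 19.296*I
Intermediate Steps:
p(z) = 1/(2 + z)
I(t, K) = 1/3
C(u) = -u (C(u) = u*(-1) = -u)
sqrt(-372 + C(I(-2, 6))) = sqrt(-372 - 1*1/3) = sqrt(-372 - 1/3) = sqrt(-1117/3) = I*sqrt(3351)/3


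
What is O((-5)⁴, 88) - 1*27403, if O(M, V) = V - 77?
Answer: -27392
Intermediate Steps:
O(M, V) = -77 + V
O((-5)⁴, 88) - 1*27403 = (-77 + 88) - 1*27403 = 11 - 27403 = -27392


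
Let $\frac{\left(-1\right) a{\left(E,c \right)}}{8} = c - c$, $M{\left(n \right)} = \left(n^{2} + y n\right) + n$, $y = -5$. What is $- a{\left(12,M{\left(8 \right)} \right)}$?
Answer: $0$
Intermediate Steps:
$M{\left(n \right)} = n^{2} - 4 n$ ($M{\left(n \right)} = \left(n^{2} - 5 n\right) + n = n^{2} - 4 n$)
$a{\left(E,c \right)} = 0$ ($a{\left(E,c \right)} = - 8 \left(c - c\right) = \left(-8\right) 0 = 0$)
$- a{\left(12,M{\left(8 \right)} \right)} = \left(-1\right) 0 = 0$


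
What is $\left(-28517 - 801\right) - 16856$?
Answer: $-46174$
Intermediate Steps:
$\left(-28517 - 801\right) - 16856 = -29318 - 16856 = -46174$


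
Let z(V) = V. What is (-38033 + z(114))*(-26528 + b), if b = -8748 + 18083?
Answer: 651941367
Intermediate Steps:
b = 9335
(-38033 + z(114))*(-26528 + b) = (-38033 + 114)*(-26528 + 9335) = -37919*(-17193) = 651941367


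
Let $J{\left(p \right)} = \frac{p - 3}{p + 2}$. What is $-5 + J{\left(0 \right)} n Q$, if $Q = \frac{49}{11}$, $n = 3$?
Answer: $- \frac{551}{22} \approx -25.045$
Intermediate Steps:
$J{\left(p \right)} = \frac{-3 + p}{2 + p}$
$Q = \frac{49}{11}$ ($Q = 49 \cdot \frac{1}{11} = \frac{49}{11} \approx 4.4545$)
$-5 + J{\left(0 \right)} n Q = -5 + \frac{-3 + 0}{2 + 0} \cdot 3 \cdot \frac{49}{11} = -5 + \frac{1}{2} \left(-3\right) 3 \cdot \frac{49}{11} = -5 + \left(- \frac{3}{2}\right) 3 \cdot \frac{49}{11} = -5 - \frac{441}{22} = - \frac{551}{22}$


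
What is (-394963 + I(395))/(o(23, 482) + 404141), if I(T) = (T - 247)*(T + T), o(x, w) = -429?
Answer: -278043/403712 ≈ -0.68872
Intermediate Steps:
I(T) = 2*T*(-247 + T) (I(T) = (-247 + T)*(2*T) = 2*T*(-247 + T))
(-394963 + I(395))/(o(23, 482) + 404141) = (-394963 + 2*395*(-247 + 395))/(-429 + 404141) = (-394963 + 2*395*148)/403712 = (-394963 + 116920)*(1/403712) = -278043*1/403712 = -278043/403712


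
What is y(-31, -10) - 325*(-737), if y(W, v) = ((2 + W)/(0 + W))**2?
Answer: 230184366/961 ≈ 2.3953e+5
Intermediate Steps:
y(W, v) = (2 + W)**2/W**2 (y(W, v) = ((2 + W)/W)**2 = (2 + W)**2/W**2)
y(-31, -10) - 325*(-737) = (2 - 31)**2/(-31)**2 - 325*(-737) = (1/961)*(-29)**2 + 239525 = (1/961)*841 + 239525 = 841/961 + 239525 = 230184366/961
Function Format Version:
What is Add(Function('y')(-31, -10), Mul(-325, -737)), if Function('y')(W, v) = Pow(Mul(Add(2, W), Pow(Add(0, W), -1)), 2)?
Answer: Rational(230184366, 961) ≈ 2.3953e+5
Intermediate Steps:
Function('y')(W, v) = Mul(Pow(W, -2), Pow(Add(2, W), 2)) (Function('y')(W, v) = Pow(Mul(Add(2, W), Pow(W, -1)), 2) = Pow(Mul(Pow(W, -1), Add(2, W)), 2) = Mul(Pow(W, -2), Pow(Add(2, W), 2)))
Add(Function('y')(-31, -10), Mul(-325, -737)) = Add(Mul(Pow(-31, -2), Pow(Add(2, -31), 2)), Mul(-325, -737)) = Add(Mul(Rational(1, 961), Pow(-29, 2)), 239525) = Add(Mul(Rational(1, 961), 841), 239525) = Add(Rational(841, 961), 239525) = Rational(230184366, 961)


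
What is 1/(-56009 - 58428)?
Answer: -1/114437 ≈ -8.7384e-6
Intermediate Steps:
1/(-56009 - 58428) = 1/(-114437) = -1/114437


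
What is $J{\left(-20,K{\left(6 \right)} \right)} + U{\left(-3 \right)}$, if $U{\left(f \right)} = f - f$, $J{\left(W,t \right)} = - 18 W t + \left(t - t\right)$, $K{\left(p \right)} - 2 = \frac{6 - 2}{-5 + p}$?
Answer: $2160$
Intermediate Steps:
$K{\left(p \right)} = 2 + \frac{4}{-5 + p}$ ($K{\left(p \right)} = 2 + \frac{6 - 2}{-5 + p} = 2 + \frac{4}{-5 + p}$)
$J{\left(W,t \right)} = - 18 W t$ ($J{\left(W,t \right)} = - 18 W t + 0 = - 18 W t$)
$U{\left(f \right)} = 0$
$J{\left(-20,K{\left(6 \right)} \right)} + U{\left(-3 \right)} = \left(-18\right) \left(-20\right) \frac{2 \left(-3 + 6\right)}{-5 + 6} + 0 = \left(-18\right) \left(-20\right) 2 \cdot 1^{-1} \cdot 3 + 0 = \left(-18\right) \left(-20\right) 2 \cdot 1 \cdot 3 + 0 = \left(-18\right) \left(-20\right) 6 + 0 = 2160 + 0 = 2160$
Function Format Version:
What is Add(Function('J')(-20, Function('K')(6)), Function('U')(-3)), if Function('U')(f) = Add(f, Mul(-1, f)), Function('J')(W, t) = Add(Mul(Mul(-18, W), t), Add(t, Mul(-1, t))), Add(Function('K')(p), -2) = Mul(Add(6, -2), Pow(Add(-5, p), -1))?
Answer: 2160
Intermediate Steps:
Function('K')(p) = Add(2, Mul(4, Pow(Add(-5, p), -1))) (Function('K')(p) = Add(2, Mul(Add(6, -2), Pow(Add(-5, p), -1))) = Add(2, Mul(4, Pow(Add(-5, p), -1))))
Function('J')(W, t) = Mul(-18, W, t) (Function('J')(W, t) = Add(Mul(-18, W, t), 0) = Mul(-18, W, t))
Function('U')(f) = 0
Add(Function('J')(-20, Function('K')(6)), Function('U')(-3)) = Add(Mul(-18, -20, Mul(2, Pow(Add(-5, 6), -1), Add(-3, 6))), 0) = Add(Mul(-18, -20, Mul(2, Pow(1, -1), 3)), 0) = Add(Mul(-18, -20, Mul(2, 1, 3)), 0) = Add(Mul(-18, -20, 6), 0) = Add(2160, 0) = 2160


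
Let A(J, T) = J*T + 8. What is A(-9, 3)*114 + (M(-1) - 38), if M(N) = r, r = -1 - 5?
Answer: -2210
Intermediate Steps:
r = -6
M(N) = -6
A(J, T) = 8 + J*T
A(-9, 3)*114 + (M(-1) - 38) = (8 - 9*3)*114 + (-6 - 38) = (8 - 27)*114 - 44 = -19*114 - 44 = -2166 - 44 = -2210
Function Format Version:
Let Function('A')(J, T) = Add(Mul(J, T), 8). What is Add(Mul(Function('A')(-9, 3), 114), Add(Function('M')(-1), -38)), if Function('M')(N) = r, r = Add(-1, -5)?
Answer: -2210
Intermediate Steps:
r = -6
Function('M')(N) = -6
Function('A')(J, T) = Add(8, Mul(J, T))
Add(Mul(Function('A')(-9, 3), 114), Add(Function('M')(-1), -38)) = Add(Mul(Add(8, Mul(-9, 3)), 114), Add(-6, -38)) = Add(Mul(Add(8, -27), 114), -44) = Add(Mul(-19, 114), -44) = Add(-2166, -44) = -2210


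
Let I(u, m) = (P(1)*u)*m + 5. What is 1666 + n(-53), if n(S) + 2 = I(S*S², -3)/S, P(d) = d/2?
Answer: -270257/106 ≈ -2549.6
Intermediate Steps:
P(d) = d/2 (P(d) = d*(½) = d/2)
I(u, m) = 5 + m*u/2 (I(u, m) = (((½)*1)*u)*m + 5 = (u/2)*m + 5 = m*u/2 + 5 = 5 + m*u/2)
n(S) = -2 + (5 - 3*S³/2)/S (n(S) = -2 + (5 + (½)*(-3)*(S*S²))/S = -2 + (5 + (½)*(-3)*S³)/S = -2 + (5 - 3*S³/2)/S)
1666 + n(-53) = 1666 + (-2 + 5/(-53) - 3/2*(-53)²) = 1666 + (-2 + 5*(-1/53) - 3/2*2809) = 1666 + (-2 - 5/53 - 8427/2) = 1666 - 446853/106 = -270257/106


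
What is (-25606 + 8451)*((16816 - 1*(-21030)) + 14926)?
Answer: -905303660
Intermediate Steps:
(-25606 + 8451)*((16816 - 1*(-21030)) + 14926) = -17155*((16816 + 21030) + 14926) = -17155*(37846 + 14926) = -17155*52772 = -905303660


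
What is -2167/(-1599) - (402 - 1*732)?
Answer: 529837/1599 ≈ 331.35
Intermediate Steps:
-2167/(-1599) - (402 - 1*732) = -2167*(-1/1599) - (402 - 732) = 2167/1599 - 1*(-330) = 2167/1599 + 330 = 529837/1599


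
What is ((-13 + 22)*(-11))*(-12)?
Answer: 1188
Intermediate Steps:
((-13 + 22)*(-11))*(-12) = (9*(-11))*(-12) = -99*(-12) = 1188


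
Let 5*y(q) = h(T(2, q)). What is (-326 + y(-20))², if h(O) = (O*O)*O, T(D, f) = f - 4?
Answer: 238826116/25 ≈ 9.5530e+6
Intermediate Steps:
T(D, f) = -4 + f
h(O) = O³ (h(O) = O²*O = O³)
y(q) = (-4 + q)³/5
(-326 + y(-20))² = (-326 + (-4 - 20)³/5)² = (-326 + (⅕)*(-24)³)² = (-326 + (⅕)*(-13824))² = (-326 - 13824/5)² = (-15454/5)² = 238826116/25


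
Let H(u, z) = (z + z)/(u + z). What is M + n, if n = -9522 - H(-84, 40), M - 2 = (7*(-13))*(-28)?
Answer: -76672/11 ≈ -6970.2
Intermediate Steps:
H(u, z) = 2*z/(u + z) (H(u, z) = (2*z)/(u + z) = 2*z/(u + z))
M = 2550 (M = 2 + (7*(-13))*(-28) = 2 - 91*(-28) = 2 + 2548 = 2550)
n = -104722/11 (n = -9522 - 2*40/(-84 + 40) = -9522 - 2*40/(-44) = -9522 - 2*40*(-1)/44 = -9522 - 1*(-20/11) = -9522 + 20/11 = -104722/11 ≈ -9520.2)
M + n = 2550 - 104722/11 = -76672/11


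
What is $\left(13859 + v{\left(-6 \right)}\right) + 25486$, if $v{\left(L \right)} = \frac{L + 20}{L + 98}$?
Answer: $\frac{1809877}{46} \approx 39345.0$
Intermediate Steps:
$v{\left(L \right)} = \frac{20 + L}{98 + L}$
$\left(13859 + v{\left(-6 \right)}\right) + 25486 = \left(13859 + \frac{20 - 6}{98 - 6}\right) + 25486 = \left(13859 + \frac{1}{92} \cdot 14\right) + 25486 = \left(13859 + \frac{7}{46}\right) + 25486 = \frac{637521}{46} + 25486 = \frac{1809877}{46}$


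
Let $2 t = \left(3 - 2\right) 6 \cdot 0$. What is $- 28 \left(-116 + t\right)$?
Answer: $3248$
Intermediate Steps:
$t = 0$ ($t = \frac{\left(3 - 2\right) 6 \cdot 0}{2} = \frac{1 \cdot 0}{2} = \frac{1}{2} \cdot 0 = 0$)
$- 28 \left(-116 + t\right) = - 28 \left(-116 + 0\right) = \left(-28\right) \left(-116\right) = 3248$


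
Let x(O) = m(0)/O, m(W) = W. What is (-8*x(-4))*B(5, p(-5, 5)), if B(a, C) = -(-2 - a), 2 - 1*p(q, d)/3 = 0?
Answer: 0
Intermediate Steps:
p(q, d) = 6 (p(q, d) = 6 - 3*0 = 6 + 0 = 6)
B(a, C) = 2 + a
x(O) = 0 (x(O) = 0/O = 0)
(-8*x(-4))*B(5, p(-5, 5)) = (-8*0)*(2 + 5) = 0*7 = 0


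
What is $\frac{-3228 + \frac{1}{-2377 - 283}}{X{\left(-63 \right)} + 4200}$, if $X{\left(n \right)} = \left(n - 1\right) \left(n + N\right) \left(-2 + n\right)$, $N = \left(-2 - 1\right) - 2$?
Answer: $\frac{8586481}{741288800} \approx 0.011583$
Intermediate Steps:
$N = -5$ ($N = -3 - 2 = -5$)
$X{\left(n \right)} = \left(-1 + n\right) \left(-5 + n\right) \left(-2 + n\right)$ ($X{\left(n \right)} = \left(n - 1\right) \left(n - 5\right) \left(-2 + n\right) = \left(-1 + n\right) \left(-5 + n\right) \left(-2 + n\right)$)
$\frac{-3228 + \frac{1}{-2377 - 283}}{X{\left(-63 \right)} + 4200} = \frac{-3228 + \frac{1}{-2377 - 283}}{\left(-10 + \left(-63\right)^{3} - 8 \left(-63\right)^{2} + 17 \left(-63\right)\right) + 4200} = \frac{-3228 + \frac{1}{-2660}}{\left(-10 - 250047 - 31752 - 1071\right) + 4200} = \frac{-3228 - \frac{1}{2660}}{\left(-10 - 250047 - 31752 - 1071\right) + 4200} = - \frac{8586481}{2660 \left(-282880 + 4200\right)} = - \frac{8586481}{2660 \left(-278680\right)} = \left(- \frac{8586481}{2660}\right) \left(- \frac{1}{278680}\right) = \frac{8586481}{741288800}$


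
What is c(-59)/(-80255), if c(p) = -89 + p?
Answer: 148/80255 ≈ 0.0018441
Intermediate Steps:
c(-59)/(-80255) = (-89 - 59)/(-80255) = -148*(-1/80255) = 148/80255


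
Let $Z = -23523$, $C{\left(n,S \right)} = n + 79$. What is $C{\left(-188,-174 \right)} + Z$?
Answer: $-23632$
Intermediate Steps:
$C{\left(n,S \right)} = 79 + n$
$C{\left(-188,-174 \right)} + Z = \left(79 - 188\right) - 23523 = -109 - 23523 = -23632$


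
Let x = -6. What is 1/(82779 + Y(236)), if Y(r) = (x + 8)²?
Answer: 1/82783 ≈ 1.2080e-5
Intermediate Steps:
Y(r) = 4 (Y(r) = (-6 + 8)² = 2² = 4)
1/(82779 + Y(236)) = 1/(82779 + 4) = 1/82783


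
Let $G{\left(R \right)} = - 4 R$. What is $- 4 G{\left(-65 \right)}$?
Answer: $-1040$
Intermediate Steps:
$- 4 G{\left(-65 \right)} = - 4 \left(\left(-4\right) \left(-65\right)\right) = \left(-4\right) 260 = -1040$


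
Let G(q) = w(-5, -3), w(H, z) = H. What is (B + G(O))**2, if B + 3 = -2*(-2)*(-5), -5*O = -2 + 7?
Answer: 784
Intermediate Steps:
O = -1 (O = -(-2 + 7)/5 = -1/5*5 = -1)
G(q) = -5
B = -23 (B = -3 - 2*(-2)*(-5) = -3 + 4*(-5) = -3 - 20 = -23)
(B + G(O))**2 = (-23 - 5)**2 = (-28)**2 = 784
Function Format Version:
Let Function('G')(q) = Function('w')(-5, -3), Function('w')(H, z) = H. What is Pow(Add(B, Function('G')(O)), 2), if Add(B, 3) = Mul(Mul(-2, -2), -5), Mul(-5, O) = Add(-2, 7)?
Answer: 784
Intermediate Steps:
O = -1 (O = Mul(Rational(-1, 5), Add(-2, 7)) = Mul(Rational(-1, 5), 5) = -1)
Function('G')(q) = -5
B = -23 (B = Add(-3, Mul(Mul(-2, -2), -5)) = Add(-3, Mul(4, -5)) = Add(-3, -20) = -23)
Pow(Add(B, Function('G')(O)), 2) = Pow(Add(-23, -5), 2) = Pow(-28, 2) = 784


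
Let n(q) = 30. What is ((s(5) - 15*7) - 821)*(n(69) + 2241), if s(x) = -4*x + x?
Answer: -2137011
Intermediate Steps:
s(x) = -3*x
((s(5) - 15*7) - 821)*(n(69) + 2241) = ((-3*5 - 15*7) - 821)*(30 + 2241) = ((-15 - 105) - 821)*2271 = (-120 - 821)*2271 = -941*2271 = -2137011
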